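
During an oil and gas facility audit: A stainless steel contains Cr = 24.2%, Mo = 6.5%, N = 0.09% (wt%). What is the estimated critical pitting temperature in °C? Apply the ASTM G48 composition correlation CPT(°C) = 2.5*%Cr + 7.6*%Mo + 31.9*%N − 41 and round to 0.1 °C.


Apply the ASTM G48 empirical CPT estimate: CPT(°C) = 2.5*%Cr + 7.6*%Mo + 31.9*%N − 41
2.5*24.2 = 60.5; 7.6*6.5 = 49.4; 31.9*0.09 = 2.871
CPT = 60.5 + 49.4 + 2.871 − 41 = 71.771 °C
Rounded to 0.1 °C: CPT ≈ 71.8 °C

71.8 °C


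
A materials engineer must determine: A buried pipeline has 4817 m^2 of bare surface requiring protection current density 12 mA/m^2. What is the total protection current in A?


I = area * current density, then convert mA → A (÷1000)
I = 4817 * 12 / 1000 = 57.8 A

57.8 A


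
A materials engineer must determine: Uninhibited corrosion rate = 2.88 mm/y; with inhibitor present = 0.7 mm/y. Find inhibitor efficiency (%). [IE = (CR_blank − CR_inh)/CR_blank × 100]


Apply the inhibitor-efficiency definition: IE = (CR_blank − CR_inh)/CR_blank × 100
IE = (2.88 − 0.7) / 2.88 × 100
IE = 2.18 / 2.88 × 100 = 75.7 %

75.7 %


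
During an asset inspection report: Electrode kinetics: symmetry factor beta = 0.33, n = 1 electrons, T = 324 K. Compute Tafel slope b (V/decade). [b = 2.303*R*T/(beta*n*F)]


Apply the Tafel slope relation: b = 2.303*R*T/(beta*n*F)
Numerator: 2.303 * 8.314 * 324 = 6203.67
Denominator: 0.33 * 1 * 96485 = 31840.05
b = 6203.67 / 31840.05 = 0.195 V/decade

0.195 V/decade


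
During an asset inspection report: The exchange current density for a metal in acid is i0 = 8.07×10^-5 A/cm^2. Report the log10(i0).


i0 = 8.07×10^-5 A/cm^2
log10(i0) = -4.093

-4.093


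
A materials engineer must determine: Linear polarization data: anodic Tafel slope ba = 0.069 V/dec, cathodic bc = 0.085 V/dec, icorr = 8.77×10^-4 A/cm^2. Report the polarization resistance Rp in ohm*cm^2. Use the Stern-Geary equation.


Apply the Stern-Geary equation: Rp = ba*bc / (2.303*icorr*(ba+bc))
ba*bc = 0.069*0.085 = 0.005865
ba+bc = 0.154; 2.303*icorr*(ba+bc) = 2.303*8.77×10^-4*0.154 = 3.1103857×10^-4
Rp = 0.005865 / 3.1103857×10^-4 = 18.9 ohm*cm^2

18.9 ohm*cm^2


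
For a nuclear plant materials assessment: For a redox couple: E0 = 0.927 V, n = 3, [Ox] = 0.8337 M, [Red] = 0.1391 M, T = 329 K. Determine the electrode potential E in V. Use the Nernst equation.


Apply the Nernst equation: E = E0 + (RT/nF)*ln([Ox]/[Red])
Step 1: RT/nF = 8.314*329/(3*96485) = 0.00944985 V
Step 2: [Ox]/[Red] = 0.8337/0.1391 = 5.99353
Step 3: ln(5.99353) = 1.790681
Step 4: correction = 0.00944985 * 1.790681 = 0.0169 V
E = 0.927 + 0.0169 = 0.9439 V

0.9439 V


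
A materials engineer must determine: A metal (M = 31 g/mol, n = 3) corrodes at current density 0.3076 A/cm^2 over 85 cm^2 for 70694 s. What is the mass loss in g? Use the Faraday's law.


Apply Faraday's law: m = i*A*t*M / (n*F)
Total charge passed Q = i*A*t = 0.3076*85*70694 = 1848365.324 C
m = Q*M/(n*F) = 1848365.324*31/(3*96485) = 197.9559 g

197.9559 g


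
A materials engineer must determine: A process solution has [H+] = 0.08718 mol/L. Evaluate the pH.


pH = −log10[H+]
pH = −log10(0.08718) = 1.06

1.06


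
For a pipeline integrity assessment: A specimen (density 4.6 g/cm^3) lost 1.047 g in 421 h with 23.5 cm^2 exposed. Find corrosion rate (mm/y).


Apply the mm/y weight-loss relation: CR = 87600 * W / (D * A * T)
Numerator: 87600 * 1.047 = 91717.2
Denominator: 4.6 * 23.5 * 421 = 45510.1
CR = 91717.2 / 45510.1 = 2.015315 mm/y

2.015315 mm/y


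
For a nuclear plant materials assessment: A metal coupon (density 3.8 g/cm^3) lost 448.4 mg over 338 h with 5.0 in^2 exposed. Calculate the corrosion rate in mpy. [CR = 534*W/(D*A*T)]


Apply the mpy weight-loss relation: CR = 534 * W / (D * A * T)
Numerator: 534 * 448.4 = 239445.6
Denominator: 3.8 * 5.0 * 338 = 6422.0
CR = 239445.6 / 6422.0 = 37.2852 mpy

37.2852 mpy


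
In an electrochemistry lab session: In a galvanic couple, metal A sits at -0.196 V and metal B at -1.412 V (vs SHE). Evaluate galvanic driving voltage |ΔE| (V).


Driving voltage is the absolute potential difference.
|ΔE| = |-0.196 − (-1.412)| = 1.216 V

1.216 V


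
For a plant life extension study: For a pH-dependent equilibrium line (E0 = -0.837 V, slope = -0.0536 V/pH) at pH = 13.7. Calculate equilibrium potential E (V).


Apply the Pourbaix line equation: E = E0 + slope*pH
E = -0.837 + (-0.0536)*13.7 = -0.837 + (-0.73432) = -1.57132 V
Rounded to 3 decimal places: E = -1.571 V

-1.571 V


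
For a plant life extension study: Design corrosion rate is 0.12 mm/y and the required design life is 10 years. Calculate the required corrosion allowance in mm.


Corrosion allowance = CR × design life
CA = 0.12 * 10 = 1.2 mm

1.2 mm


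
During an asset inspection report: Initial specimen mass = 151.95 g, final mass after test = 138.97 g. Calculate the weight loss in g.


Weight loss = initial − final
WL = 151.95 − 138.97 = 12.98 g

12.98 g


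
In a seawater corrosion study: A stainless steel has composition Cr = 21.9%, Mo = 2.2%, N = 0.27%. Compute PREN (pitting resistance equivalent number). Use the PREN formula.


Apply the PREN formula: PREN = Cr + 3.3*Mo + 16*N
PREN = 21.9 + 3.3*2.2 + 16*0.27
PREN = 21.9 + 7.26 + 4.32 = 33.48

33.48


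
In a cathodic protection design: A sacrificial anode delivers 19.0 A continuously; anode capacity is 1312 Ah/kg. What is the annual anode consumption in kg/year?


Annual consumption = current * hours per year / capacity
Rate = 19.0 * 8760 / 1312 = 126.9 kg/year

126.9 kg/year


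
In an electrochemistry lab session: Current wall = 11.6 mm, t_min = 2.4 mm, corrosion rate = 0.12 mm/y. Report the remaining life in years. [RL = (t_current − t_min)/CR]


Apply the remaining-life relation: RL = (t_current − t_min) / CR
RL = (11.6 − 2.4) / 0.12 = 9.2 / 0.12 = 76.7 years

76.7 years


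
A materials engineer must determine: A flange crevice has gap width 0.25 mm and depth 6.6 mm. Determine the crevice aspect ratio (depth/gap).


Aspect ratio = depth / gap
Ratio = 6.6 / 0.25 = 26.4

26.4


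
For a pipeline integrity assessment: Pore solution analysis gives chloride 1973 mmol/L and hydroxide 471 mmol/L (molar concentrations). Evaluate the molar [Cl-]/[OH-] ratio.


Threshold parameter = [Cl-] / [OH-] (molar basis; both in mmol/L, so units cancel)
Ratio = 1973 / 471 = 4.19

4.19


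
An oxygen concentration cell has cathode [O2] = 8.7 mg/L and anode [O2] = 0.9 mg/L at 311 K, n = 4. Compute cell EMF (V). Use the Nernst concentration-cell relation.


Apply the Nernst concentration-cell relation: E = (RT/nF)*ln(C_cathode/C_anode)
RT/nF = 8.314*311/(4*96485) = 0.00669963 V
ln(8.7/0.9) = 2.26868
E = 0.00669963 * 2.26868 = 0.0152 V

0.0152 V


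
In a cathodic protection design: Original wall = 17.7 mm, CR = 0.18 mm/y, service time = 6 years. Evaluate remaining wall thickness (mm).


Remaining wall = original − CR × time
t = 17.7 − 0.18*6 = 17.7 − 1.08 = 16.62 mm

16.62 mm


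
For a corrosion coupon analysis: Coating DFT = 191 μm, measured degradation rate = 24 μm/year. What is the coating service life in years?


Service life = thickness / degradation rate
Life = 191 / 24 = 8.0 years

8.0 years


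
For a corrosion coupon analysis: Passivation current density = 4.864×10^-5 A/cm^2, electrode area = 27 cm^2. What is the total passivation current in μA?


I = i_pass * A, then convert A → μA (×10^6)
I = 4.864×10^-5 * 27 * 10^6 = 1313.28 μA

1313.28 μA


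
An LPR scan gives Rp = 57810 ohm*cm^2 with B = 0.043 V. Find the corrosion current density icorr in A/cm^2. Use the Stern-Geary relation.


Apply the Stern-Geary relation: icorr = B / Rp
icorr = 0.043 / 57810 = 7.438×10^-7 A/cm^2

7.438×10^-7 A/cm^2


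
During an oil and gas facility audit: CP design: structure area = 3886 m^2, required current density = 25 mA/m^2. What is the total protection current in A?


I = area * current density, then convert mA → A (÷1000)
I = 3886 * 25 / 1000 = 97.15 A

97.15 A


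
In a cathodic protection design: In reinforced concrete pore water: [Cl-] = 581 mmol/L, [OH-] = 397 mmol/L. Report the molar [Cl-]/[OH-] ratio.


Threshold parameter = [Cl-] / [OH-] (molar basis; both in mmol/L, so units cancel)
Ratio = 581 / 397 = 1.46

1.46


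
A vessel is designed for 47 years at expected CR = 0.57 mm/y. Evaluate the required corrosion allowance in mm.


Corrosion allowance = CR × design life
CA = 0.57 * 47 = 26.79 mm

26.79 mm


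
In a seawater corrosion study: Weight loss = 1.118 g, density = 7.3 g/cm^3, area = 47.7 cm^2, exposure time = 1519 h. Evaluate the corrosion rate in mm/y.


Apply the mm/y weight-loss relation: CR = 87600 * W / (D * A * T)
Numerator: 87600 * 1.118 = 97936.8
Denominator: 7.3 * 47.7 * 1519 = 528930.99
CR = 97936.8 / 528930.99 = 0.1852 mm/y

0.1852 mm/y


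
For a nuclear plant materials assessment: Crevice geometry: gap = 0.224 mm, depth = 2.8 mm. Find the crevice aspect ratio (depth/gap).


Aspect ratio = depth / gap
Ratio = 2.8 / 0.224 = 12.5

12.5


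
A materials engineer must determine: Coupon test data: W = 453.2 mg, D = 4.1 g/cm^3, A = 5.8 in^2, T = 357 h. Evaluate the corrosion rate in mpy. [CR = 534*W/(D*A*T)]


Apply the mpy weight-loss relation: CR = 534 * W / (D * A * T)
Numerator: 534 * 453.2 = 242008.8
Denominator: 4.1 * 5.8 * 357 = 8489.46
CR = 242008.8 / 8489.46 = 28.507 mpy

28.507 mpy


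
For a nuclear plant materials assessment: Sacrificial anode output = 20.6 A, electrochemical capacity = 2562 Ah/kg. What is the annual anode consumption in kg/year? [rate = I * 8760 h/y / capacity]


Annual consumption = current * hours per year / capacity
Rate = 20.6 * 8760 / 2562 = 70.4 kg/year

70.4 kg/year


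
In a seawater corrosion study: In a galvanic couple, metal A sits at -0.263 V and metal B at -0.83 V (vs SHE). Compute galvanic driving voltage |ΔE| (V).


Driving voltage is the absolute potential difference.
|ΔE| = |-0.263 − (-0.83)| = 0.567 V

0.567 V


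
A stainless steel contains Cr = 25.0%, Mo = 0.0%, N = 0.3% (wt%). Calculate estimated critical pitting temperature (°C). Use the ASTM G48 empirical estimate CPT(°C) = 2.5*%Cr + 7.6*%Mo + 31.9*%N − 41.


Apply the ASTM G48 empirical CPT estimate: CPT(°C) = 2.5*%Cr + 7.6*%Mo + 31.9*%N − 41
2.5*25.0 = 62.5; 7.6*0.0 = 0; 31.9*0.3 = 9.57
CPT = 62.5 + 0 + 9.57 − 41 = 31.07 °C
Rounded to 0.1 °C: CPT ≈ 31.1 °C

31.1 °C


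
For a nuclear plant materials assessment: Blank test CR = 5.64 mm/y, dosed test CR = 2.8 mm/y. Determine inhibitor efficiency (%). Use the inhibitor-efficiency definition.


Apply the inhibitor-efficiency definition: IE = (CR_blank − CR_inh)/CR_blank × 100
IE = (5.64 − 2.8) / 5.64 × 100
IE = 2.84 / 5.64 × 100 = 50.4 %

50.4 %


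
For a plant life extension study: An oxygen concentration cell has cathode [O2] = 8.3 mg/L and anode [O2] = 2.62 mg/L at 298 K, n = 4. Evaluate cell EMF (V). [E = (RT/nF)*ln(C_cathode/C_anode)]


Apply the Nernst concentration-cell relation: E = (RT/nF)*ln(C_cathode/C_anode)
RT/nF = 8.314*298/(4*96485) = 0.00641958 V
ln(8.3/2.62) = 1.15308
E = 0.00641958 * 1.15308 = 0.0074 V

0.0074 V


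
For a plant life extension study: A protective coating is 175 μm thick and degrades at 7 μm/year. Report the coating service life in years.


Service life = thickness / degradation rate
Life = 175 / 7 = 25.0 years

25.0 years


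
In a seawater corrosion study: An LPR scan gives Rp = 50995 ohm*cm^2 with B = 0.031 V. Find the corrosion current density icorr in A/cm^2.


Apply the Stern-Geary relation: icorr = B / Rp
icorr = 0.031 / 50995 = 6.079×10^-7 A/cm^2

6.079×10^-7 A/cm^2


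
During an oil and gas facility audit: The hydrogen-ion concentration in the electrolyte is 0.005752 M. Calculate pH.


pH = −log10[H+]
pH = −log10(0.005752) = 2.24

2.24


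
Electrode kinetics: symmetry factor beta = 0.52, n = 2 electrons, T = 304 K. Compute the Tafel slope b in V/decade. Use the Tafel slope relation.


Apply the Tafel slope relation: b = 2.303*R*T/(beta*n*F)
Numerator: 2.303 * 8.314 * 304 = 5820.73
Denominator: 0.52 * 2 * 96485 = 100344.4
b = 5820.73 / 100344.4 = 0.058 V/decade

0.058 V/decade


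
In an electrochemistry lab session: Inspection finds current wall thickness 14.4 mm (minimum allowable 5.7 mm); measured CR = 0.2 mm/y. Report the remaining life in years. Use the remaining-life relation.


Apply the remaining-life relation: RL = (t_current − t_min) / CR
RL = (14.4 − 5.7) / 0.2 = 8.7 / 0.2 = 43.5 years

43.5 years


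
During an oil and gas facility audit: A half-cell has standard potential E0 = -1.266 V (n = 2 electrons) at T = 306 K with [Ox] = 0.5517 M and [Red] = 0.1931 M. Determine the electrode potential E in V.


Apply the Nernst equation: E = E0 + (RT/nF)*ln([Ox]/[Red])
Step 1: RT/nF = 8.314*306/(2*96485) = 0.01318383 V
Step 2: [Ox]/[Red] = 0.5517/0.1931 = 2.857069
Step 3: ln(2.857069) = 1.049796
Step 4: correction = 0.01318383 * 1.049796 = 0.014 V
E = -1.266 + 0.014 = -1.252 V

-1.252 V


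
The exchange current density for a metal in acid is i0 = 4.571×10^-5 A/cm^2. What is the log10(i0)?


i0 = 4.571×10^-5 A/cm^2
log10(i0) = -4.34

-4.34


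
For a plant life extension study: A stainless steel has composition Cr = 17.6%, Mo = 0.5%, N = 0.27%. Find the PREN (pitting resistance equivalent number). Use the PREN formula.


Apply the PREN formula: PREN = Cr + 3.3*Mo + 16*N
PREN = 17.6 + 3.3*0.5 + 16*0.27
PREN = 17.6 + 1.65 + 4.32 = 23.57

23.57


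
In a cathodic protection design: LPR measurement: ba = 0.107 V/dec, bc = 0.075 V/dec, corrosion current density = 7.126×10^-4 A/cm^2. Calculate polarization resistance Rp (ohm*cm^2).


Apply the Stern-Geary equation: Rp = ba*bc / (2.303*icorr*(ba+bc))
ba*bc = 0.107*0.075 = 0.008025
ba+bc = 0.182; 2.303*icorr*(ba+bc) = 2.303*7.126×10^-4*0.182 = 2.9868344×10^-4
Rp = 0.008025 / 2.9868344×10^-4 = 26.9 ohm*cm^2

26.9 ohm*cm^2


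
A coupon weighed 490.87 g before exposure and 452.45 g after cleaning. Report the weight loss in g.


Weight loss = initial − final
WL = 490.87 − 452.45 = 38.42 g

38.42 g


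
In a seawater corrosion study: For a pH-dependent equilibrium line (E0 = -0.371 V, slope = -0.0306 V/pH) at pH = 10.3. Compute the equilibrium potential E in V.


Apply the Pourbaix line equation: E = E0 + slope*pH
E = -0.371 + (-0.0306)*10.3 = -0.371 + (-0.31518) = -0.68618 V
Rounded to 3 decimal places: E = -0.686 V

-0.686 V


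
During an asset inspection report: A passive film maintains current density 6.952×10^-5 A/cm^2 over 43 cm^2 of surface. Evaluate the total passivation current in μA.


I = i_pass * A, then convert A → μA (×10^6)
I = 6.952×10^-5 * 43 * 10^6 = 2989.36 μA

2989.36 μA


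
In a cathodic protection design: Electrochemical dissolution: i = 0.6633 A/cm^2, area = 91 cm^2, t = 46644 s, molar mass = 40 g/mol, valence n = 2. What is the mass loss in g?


Apply Faraday's law: m = i*A*t*M / (n*F)
Total charge passed Q = i*A*t = 0.6633*91*46644 = 2815445.8332 C
m = Q*M/(n*F) = 2815445.8332*40/(2*96485) = 583.6028 g

583.6028 g


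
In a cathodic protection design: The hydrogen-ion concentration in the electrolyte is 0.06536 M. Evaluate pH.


pH = −log10[H+]
pH = −log10(0.06536) = 1.18

1.18


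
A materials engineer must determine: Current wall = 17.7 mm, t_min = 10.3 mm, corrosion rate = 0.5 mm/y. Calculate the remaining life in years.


Apply the remaining-life relation: RL = (t_current − t_min) / CR
RL = (17.7 − 10.3) / 0.5 = 7.4 / 0.5 = 14.8 years

14.8 years


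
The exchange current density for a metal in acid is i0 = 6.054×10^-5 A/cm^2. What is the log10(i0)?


i0 = 6.054×10^-5 A/cm^2
log10(i0) = -4.218

-4.218


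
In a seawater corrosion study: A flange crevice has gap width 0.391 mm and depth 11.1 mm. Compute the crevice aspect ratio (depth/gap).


Aspect ratio = depth / gap
Ratio = 11.1 / 0.391 = 28.4

28.4


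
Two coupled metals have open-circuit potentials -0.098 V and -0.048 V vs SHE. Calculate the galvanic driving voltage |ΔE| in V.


Driving voltage is the absolute potential difference.
|ΔE| = |-0.098 − (-0.048)| = 0.05 V

0.05 V


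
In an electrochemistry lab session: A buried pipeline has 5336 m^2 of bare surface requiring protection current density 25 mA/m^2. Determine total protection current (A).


I = area * current density, then convert mA → A (÷1000)
I = 5336 * 25 / 1000 = 133.4 A

133.4 A


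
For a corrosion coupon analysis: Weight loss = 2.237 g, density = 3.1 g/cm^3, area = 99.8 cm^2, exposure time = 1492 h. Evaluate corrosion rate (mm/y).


Apply the mm/y weight-loss relation: CR = 87600 * W / (D * A * T)
Numerator: 87600 * 2.237 = 195961.2
Denominator: 3.1 * 99.8 * 1492 = 461594.96
CR = 195961.2 / 461594.96 = 0.4245 mm/y

0.4245 mm/y


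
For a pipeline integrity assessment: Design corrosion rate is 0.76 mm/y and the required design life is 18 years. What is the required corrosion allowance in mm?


Corrosion allowance = CR × design life
CA = 0.76 * 18 = 13.68 mm

13.68 mm


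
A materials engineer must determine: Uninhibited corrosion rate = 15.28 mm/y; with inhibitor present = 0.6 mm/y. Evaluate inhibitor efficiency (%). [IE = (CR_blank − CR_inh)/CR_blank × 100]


Apply the inhibitor-efficiency definition: IE = (CR_blank − CR_inh)/CR_blank × 100
IE = (15.28 − 0.6) / 15.28 × 100
IE = 14.68 / 15.28 × 100 = 96.1 %

96.1 %


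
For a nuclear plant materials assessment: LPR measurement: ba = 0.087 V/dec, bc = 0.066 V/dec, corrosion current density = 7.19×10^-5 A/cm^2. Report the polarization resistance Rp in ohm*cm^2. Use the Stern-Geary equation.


Apply the Stern-Geary equation: Rp = ba*bc / (2.303*icorr*(ba+bc))
ba*bc = 0.087*0.066 = 0.005742
ba+bc = 0.153; 2.303*icorr*(ba+bc) = 2.303*7.19×10^-5*0.153 = 2.5334612×10^-5
Rp = 0.005742 / 2.5334612×10^-5 = 226.6 ohm*cm^2

226.6 ohm*cm^2


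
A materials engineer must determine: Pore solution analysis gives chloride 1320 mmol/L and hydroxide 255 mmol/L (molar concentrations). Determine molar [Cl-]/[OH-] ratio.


Threshold parameter = [Cl-] / [OH-] (molar basis; both in mmol/L, so units cancel)
Ratio = 1320 / 255 = 5.18

5.18


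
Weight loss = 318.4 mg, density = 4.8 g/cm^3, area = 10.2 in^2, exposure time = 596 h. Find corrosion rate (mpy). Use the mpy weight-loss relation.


Apply the mpy weight-loss relation: CR = 534 * W / (D * A * T)
Numerator: 534 * 318.4 = 170025.6
Denominator: 4.8 * 10.2 * 596 = 29180.16
CR = 170025.6 / 29180.16 = 5.827 mpy

5.827 mpy


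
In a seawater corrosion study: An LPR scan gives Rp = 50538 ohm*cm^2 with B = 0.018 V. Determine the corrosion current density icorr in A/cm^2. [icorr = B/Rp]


Apply the Stern-Geary relation: icorr = B / Rp
icorr = 0.018 / 50538 = 3.562×10^-7 A/cm^2

3.562×10^-7 A/cm^2


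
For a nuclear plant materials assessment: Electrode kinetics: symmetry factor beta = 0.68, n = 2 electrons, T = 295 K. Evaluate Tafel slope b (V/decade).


Apply the Tafel slope relation: b = 2.303*R*T/(beta*n*F)
Numerator: 2.303 * 8.314 * 295 = 5648.41
Denominator: 0.68 * 2 * 96485 = 131219.6
b = 5648.41 / 131219.6 = 0.043 V/decade

0.043 V/decade


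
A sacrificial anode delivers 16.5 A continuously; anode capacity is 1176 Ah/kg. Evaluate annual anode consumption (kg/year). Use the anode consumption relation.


Annual consumption = current * hours per year / capacity
Rate = 16.5 * 8760 / 1176 = 122.9 kg/year

122.9 kg/year


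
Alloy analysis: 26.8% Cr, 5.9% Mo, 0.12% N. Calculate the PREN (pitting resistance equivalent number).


Apply the PREN formula: PREN = Cr + 3.3*Mo + 16*N
PREN = 26.8 + 3.3*5.9 + 16*0.12
PREN = 26.8 + 19.47 + 1.92 = 48.19

48.19


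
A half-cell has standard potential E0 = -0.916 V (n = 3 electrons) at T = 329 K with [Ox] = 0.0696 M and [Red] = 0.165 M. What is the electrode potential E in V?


Apply the Nernst equation: E = E0 + (RT/nF)*ln([Ox]/[Red])
Step 1: RT/nF = 8.314*329/(3*96485) = 0.00944985 V
Step 2: [Ox]/[Red] = 0.0696/0.165 = 0.421818
Step 3: ln(0.421818) = -0.863181
Step 4: correction = 0.00944985 * -0.863181 = -0.008 V
E = -0.916 + -0.008 = -0.924 V

-0.924 V


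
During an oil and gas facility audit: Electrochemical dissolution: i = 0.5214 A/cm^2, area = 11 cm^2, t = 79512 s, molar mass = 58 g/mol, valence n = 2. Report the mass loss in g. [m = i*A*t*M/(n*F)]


Apply Faraday's law: m = i*A*t*M / (n*F)
Total charge passed Q = i*A*t = 0.5214*11*79512 = 456033.1248 C
m = Q*M/(n*F) = 456033.1248*58/(2*96485) = 137.068 g

137.068 g


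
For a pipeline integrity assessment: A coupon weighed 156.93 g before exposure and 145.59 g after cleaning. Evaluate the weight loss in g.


Weight loss = initial − final
WL = 156.93 − 145.59 = 11.34 g

11.34 g


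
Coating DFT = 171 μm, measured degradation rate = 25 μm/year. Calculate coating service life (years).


Service life = thickness / degradation rate
Life = 171 / 25 = 6.8 years

6.8 years


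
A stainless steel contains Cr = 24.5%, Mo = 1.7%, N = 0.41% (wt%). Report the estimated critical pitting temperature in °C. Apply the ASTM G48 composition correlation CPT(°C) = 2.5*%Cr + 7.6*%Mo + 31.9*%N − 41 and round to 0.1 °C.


Apply the ASTM G48 empirical CPT estimate: CPT(°C) = 2.5*%Cr + 7.6*%Mo + 31.9*%N − 41
2.5*24.5 = 61.25; 7.6*1.7 = 12.92; 31.9*0.41 = 13.079
CPT = 61.25 + 12.92 + 13.079 − 41 = 46.249 °C
Rounded to 0.1 °C: CPT ≈ 46.2 °C

46.2 °C


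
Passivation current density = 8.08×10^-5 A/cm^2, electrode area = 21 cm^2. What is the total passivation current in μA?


I = i_pass * A, then convert A → μA (×10^6)
I = 8.08×10^-5 * 21 * 10^6 = 1696.8 μA

1696.8 μA


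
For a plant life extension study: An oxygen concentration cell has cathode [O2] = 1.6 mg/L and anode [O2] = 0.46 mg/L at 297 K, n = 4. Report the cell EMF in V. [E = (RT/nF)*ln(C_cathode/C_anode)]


Apply the Nernst concentration-cell relation: E = (RT/nF)*ln(C_cathode/C_anode)
RT/nF = 8.314*297/(4*96485) = 0.00639804 V
ln(1.6/0.46) = 1.24653
E = 0.00639804 * 1.24653 = 0.00798 V

0.00798 V


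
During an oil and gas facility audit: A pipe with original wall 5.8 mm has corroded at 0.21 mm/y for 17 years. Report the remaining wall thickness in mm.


Remaining wall = original − CR × time
t = 5.8 − 0.21*17 = 5.8 − 3.57 = 2.23 mm

2.23 mm


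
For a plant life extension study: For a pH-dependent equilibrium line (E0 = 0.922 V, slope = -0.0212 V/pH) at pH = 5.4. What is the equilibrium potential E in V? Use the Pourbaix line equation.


Apply the Pourbaix line equation: E = E0 + slope*pH
E = 0.922 + (-0.0212)*5.4 = 0.922 + (-0.11448) = 0.80752 V
Rounded to 3 decimal places: E = 0.808 V

0.808 V


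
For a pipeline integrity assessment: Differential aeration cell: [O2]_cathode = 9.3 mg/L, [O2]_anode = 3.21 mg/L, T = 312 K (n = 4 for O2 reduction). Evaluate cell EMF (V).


Apply the Nernst concentration-cell relation: E = (RT/nF)*ln(C_cathode/C_anode)
RT/nF = 8.314*312/(4*96485) = 0.00672117 V
ln(9.3/3.21) = 1.06374
E = 0.00672117 * 1.06374 = 0.00715 V

0.00715 V


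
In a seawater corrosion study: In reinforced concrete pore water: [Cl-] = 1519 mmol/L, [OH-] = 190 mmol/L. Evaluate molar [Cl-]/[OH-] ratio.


Threshold parameter = [Cl-] / [OH-] (molar basis; both in mmol/L, so units cancel)
Ratio = 1519 / 190 = 7.99

7.99


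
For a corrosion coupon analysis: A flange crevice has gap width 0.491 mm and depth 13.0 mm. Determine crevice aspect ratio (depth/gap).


Aspect ratio = depth / gap
Ratio = 13.0 / 0.491 = 26.5

26.5


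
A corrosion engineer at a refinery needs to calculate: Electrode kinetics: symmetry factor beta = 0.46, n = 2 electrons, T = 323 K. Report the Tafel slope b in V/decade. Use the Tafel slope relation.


Apply the Tafel slope relation: b = 2.303*R*T/(beta*n*F)
Numerator: 2.303 * 8.314 * 323 = 6184.53
Denominator: 0.46 * 2 * 96485 = 88766.2
b = 6184.53 / 88766.2 = 0.07 V/decade

0.07 V/decade


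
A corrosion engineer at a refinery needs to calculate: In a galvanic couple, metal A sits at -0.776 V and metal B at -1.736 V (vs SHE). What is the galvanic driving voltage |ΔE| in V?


Driving voltage is the absolute potential difference.
|ΔE| = |-0.776 − (-1.736)| = 0.96 V

0.96 V


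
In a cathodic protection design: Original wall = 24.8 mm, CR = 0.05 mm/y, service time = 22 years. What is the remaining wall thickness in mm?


Remaining wall = original − CR × time
t = 24.8 − 0.05*22 = 24.8 − 1.1 = 23.7 mm

23.7 mm


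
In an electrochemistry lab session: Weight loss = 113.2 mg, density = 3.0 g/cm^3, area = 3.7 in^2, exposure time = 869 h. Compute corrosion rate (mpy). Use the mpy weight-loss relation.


Apply the mpy weight-loss relation: CR = 534 * W / (D * A * T)
Numerator: 534 * 113.2 = 60448.8
Denominator: 3.0 * 3.7 * 869 = 9645.9
CR = 60448.8 / 9645.9 = 6.26679 mpy

6.26679 mpy


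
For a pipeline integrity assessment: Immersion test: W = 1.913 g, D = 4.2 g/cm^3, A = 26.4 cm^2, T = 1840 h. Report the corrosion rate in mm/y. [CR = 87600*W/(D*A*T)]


Apply the mm/y weight-loss relation: CR = 87600 * W / (D * A * T)
Numerator: 87600 * 1.913 = 167578.8
Denominator: 4.2 * 26.4 * 1840 = 204019.2
CR = 167578.8 / 204019.2 = 0.821387 mm/y

0.821387 mm/y


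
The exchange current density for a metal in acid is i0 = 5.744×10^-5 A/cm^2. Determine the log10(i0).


i0 = 5.744×10^-5 A/cm^2
log10(i0) = -4.241

-4.241


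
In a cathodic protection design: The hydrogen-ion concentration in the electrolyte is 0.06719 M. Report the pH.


pH = −log10[H+]
pH = −log10(0.06719) = 1.17

1.17


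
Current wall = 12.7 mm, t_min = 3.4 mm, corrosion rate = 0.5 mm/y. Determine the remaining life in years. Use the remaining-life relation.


Apply the remaining-life relation: RL = (t_current − t_min) / CR
RL = (12.7 − 3.4) / 0.5 = 9.3 / 0.5 = 18.6 years

18.6 years


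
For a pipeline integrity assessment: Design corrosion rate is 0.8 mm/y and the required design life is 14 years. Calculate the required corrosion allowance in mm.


Corrosion allowance = CR × design life
CA = 0.8 * 14 = 11.2 mm

11.2 mm


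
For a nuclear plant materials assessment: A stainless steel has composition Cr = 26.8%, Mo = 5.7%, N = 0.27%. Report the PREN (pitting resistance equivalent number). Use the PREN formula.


Apply the PREN formula: PREN = Cr + 3.3*Mo + 16*N
PREN = 26.8 + 3.3*5.7 + 16*0.27
PREN = 26.8 + 18.81 + 4.32 = 49.93

49.93


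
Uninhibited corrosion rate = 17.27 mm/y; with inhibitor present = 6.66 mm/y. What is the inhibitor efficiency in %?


Apply the inhibitor-efficiency definition: IE = (CR_blank − CR_inh)/CR_blank × 100
IE = (17.27 − 6.66) / 17.27 × 100
IE = 10.61 / 17.27 × 100 = 61.4 %

61.4 %


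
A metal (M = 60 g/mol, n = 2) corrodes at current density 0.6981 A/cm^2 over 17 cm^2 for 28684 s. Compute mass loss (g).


Apply Faraday's law: m = i*A*t*M / (n*F)
Total charge passed Q = i*A*t = 0.6981*17*28684 = 340413.1068 C
m = Q*M/(n*F) = 340413.1068*60/(2*96485) = 105.84436 g

105.84436 g


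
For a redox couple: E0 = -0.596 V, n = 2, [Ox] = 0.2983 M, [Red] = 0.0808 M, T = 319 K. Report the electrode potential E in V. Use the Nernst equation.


Apply the Nernst equation: E = E0 + (RT/nF)*ln([Ox]/[Red])
Step 1: RT/nF = 8.314*319/(2*96485) = 0.01374393 V
Step 2: [Ox]/[Red] = 0.2983/0.0808 = 3.691832
Step 3: ln(3.691832) = 1.306123
Step 4: correction = 0.01374393 * 1.306123 = 0.018 V
E = -0.596 + 0.018 = -0.578 V

-0.578 V


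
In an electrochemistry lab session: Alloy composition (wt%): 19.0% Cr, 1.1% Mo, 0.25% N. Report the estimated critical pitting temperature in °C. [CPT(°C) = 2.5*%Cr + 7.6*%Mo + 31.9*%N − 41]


Apply the ASTM G48 empirical CPT estimate: CPT(°C) = 2.5*%Cr + 7.6*%Mo + 31.9*%N − 41
2.5*19.0 = 47.5; 7.6*1.1 = 8.36; 31.9*0.25 = 7.975
CPT = 47.5 + 8.36 + 7.975 − 41 = 22.835 °C
Rounded to 0.1 °C: CPT ≈ 22.8 °C

22.8 °C


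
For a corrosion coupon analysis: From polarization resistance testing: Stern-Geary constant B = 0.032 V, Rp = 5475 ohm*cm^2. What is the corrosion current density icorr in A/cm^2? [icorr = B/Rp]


Apply the Stern-Geary relation: icorr = B / Rp
icorr = 0.032 / 5475 = 5.845×10^-6 A/cm^2

5.845×10^-6 A/cm^2


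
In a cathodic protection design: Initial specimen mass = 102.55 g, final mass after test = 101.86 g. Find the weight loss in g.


Weight loss = initial − final
WL = 102.55 − 101.86 = 0.69 g

0.69 g


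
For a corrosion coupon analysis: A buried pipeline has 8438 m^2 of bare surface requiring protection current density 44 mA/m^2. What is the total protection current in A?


I = area * current density, then convert mA → A (÷1000)
I = 8438 * 44 / 1000 = 371.27 A

371.27 A


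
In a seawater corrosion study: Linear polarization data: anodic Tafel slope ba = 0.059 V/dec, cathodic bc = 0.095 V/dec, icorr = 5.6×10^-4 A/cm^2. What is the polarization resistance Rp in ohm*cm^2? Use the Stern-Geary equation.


Apply the Stern-Geary equation: Rp = ba*bc / (2.303*icorr*(ba+bc))
ba*bc = 0.059*0.095 = 0.005605
ba+bc = 0.154; 2.303*icorr*(ba+bc) = 2.303*5.6×10^-4*0.154 = 1.9861072×10^-4
Rp = 0.005605 / 1.9861072×10^-4 = 28.22 ohm*cm^2

28.22 ohm*cm^2


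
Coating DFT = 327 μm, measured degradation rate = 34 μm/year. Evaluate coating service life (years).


Service life = thickness / degradation rate
Life = 327 / 34 = 9.6 years

9.6 years


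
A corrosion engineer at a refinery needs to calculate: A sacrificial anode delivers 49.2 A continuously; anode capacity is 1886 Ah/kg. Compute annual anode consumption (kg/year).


Annual consumption = current * hours per year / capacity
Rate = 49.2 * 8760 / 1886 = 228.5 kg/year

228.5 kg/year


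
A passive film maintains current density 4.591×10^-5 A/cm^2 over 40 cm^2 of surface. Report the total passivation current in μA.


I = i_pass * A, then convert A → μA (×10^6)
I = 4.591×10^-5 * 40 * 10^6 = 1836.4 μA

1836.4 μA


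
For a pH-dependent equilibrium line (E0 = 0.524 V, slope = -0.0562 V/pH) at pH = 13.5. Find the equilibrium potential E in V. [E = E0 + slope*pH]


Apply the Pourbaix line equation: E = E0 + slope*pH
E = 0.524 + (-0.0562)*13.5 = 0.524 + (-0.7587) = -0.2347 V
Rounded to 3 decimal places: E = -0.235 V

-0.235 V


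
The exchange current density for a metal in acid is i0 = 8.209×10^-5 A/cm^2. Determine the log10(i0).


i0 = 8.209×10^-5 A/cm^2
log10(i0) = -4.086

-4.086


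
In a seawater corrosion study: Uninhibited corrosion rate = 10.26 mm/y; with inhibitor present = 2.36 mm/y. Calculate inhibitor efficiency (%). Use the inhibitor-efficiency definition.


Apply the inhibitor-efficiency definition: IE = (CR_blank − CR_inh)/CR_blank × 100
IE = (10.26 − 2.36) / 10.26 × 100
IE = 7.9 / 10.26 × 100 = 77.0 %

77.0 %


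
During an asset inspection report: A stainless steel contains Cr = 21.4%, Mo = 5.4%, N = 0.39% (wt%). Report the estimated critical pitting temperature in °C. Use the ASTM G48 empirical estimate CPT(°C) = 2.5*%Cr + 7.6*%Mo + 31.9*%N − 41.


Apply the ASTM G48 empirical CPT estimate: CPT(°C) = 2.5*%Cr + 7.6*%Mo + 31.9*%N − 41
2.5*21.4 = 53.5; 7.6*5.4 = 41.04; 31.9*0.39 = 12.441
CPT = 53.5 + 41.04 + 12.441 − 41 = 65.981 °C
Rounded to 0.1 °C: CPT ≈ 66.0 °C

66.0 °C


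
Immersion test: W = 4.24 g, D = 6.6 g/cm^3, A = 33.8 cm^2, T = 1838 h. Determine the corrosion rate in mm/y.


Apply the mm/y weight-loss relation: CR = 87600 * W / (D * A * T)
Numerator: 87600 * 4.24 = 371424.0
Denominator: 6.6 * 33.8 * 1838 = 410021.04
CR = 371424.0 / 410021.04 = 0.90587 mm/y

0.90587 mm/y


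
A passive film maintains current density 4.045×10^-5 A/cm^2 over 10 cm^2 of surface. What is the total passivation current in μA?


I = i_pass * A, then convert A → μA (×10^6)
I = 4.045×10^-5 * 10 * 10^6 = 404.5 μA

404.5 μA


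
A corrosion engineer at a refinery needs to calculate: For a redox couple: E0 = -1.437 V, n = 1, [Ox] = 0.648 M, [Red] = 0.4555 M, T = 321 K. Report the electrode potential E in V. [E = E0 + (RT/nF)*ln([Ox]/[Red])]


Apply the Nernst equation: E = E0 + (RT/nF)*ln([Ox]/[Red])
Step 1: RT/nF = 8.314*321/(1*96485) = 0.0276602 V
Step 2: [Ox]/[Red] = 0.648/0.4555 = 1.422613
Step 3: ln(1.422613) = 0.352495
Step 4: correction = 0.0276602 * 0.352495 = 0.0098 V
E = -1.437 + 0.0098 = -1.4272 V

-1.4272 V


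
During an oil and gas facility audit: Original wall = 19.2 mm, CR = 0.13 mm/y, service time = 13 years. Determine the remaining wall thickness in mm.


Remaining wall = original − CR × time
t = 19.2 − 0.13*13 = 19.2 − 1.69 = 17.51 mm

17.51 mm


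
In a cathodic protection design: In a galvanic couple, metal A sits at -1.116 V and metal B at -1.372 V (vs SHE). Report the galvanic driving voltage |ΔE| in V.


Driving voltage is the absolute potential difference.
|ΔE| = |-1.116 − (-1.372)| = 0.256 V

0.256 V


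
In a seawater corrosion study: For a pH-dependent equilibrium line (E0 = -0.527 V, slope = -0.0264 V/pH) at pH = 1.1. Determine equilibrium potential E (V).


Apply the Pourbaix line equation: E = E0 + slope*pH
E = -0.527 + (-0.0264)*1.1 = -0.527 + (-0.02904) = -0.55604 V
Rounded to 4 decimal places: E = -0.5560 V

-0.5560 V


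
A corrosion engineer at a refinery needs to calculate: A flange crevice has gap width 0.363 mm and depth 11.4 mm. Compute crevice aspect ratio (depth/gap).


Aspect ratio = depth / gap
Ratio = 11.4 / 0.363 = 31.4

31.4


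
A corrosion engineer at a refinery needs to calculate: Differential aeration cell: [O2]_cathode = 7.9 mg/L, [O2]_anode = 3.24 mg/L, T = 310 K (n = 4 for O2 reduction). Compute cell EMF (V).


Apply the Nernst concentration-cell relation: E = (RT/nF)*ln(C_cathode/C_anode)
RT/nF = 8.314*310/(4*96485) = 0.00667808 V
ln(7.9/3.24) = 0.89129
E = 0.00667808 * 0.89129 = 0.00595 V

0.00595 V


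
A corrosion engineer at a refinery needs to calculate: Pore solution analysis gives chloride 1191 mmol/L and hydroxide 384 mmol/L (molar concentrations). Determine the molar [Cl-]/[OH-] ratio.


Threshold parameter = [Cl-] / [OH-] (molar basis; both in mmol/L, so units cancel)
Ratio = 1191 / 384 = 3.1

3.1


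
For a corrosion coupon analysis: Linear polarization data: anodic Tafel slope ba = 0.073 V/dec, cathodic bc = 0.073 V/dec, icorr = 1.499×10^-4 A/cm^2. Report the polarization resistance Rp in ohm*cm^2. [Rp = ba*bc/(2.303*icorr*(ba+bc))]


Apply the Stern-Geary equation: Rp = ba*bc / (2.303*icorr*(ba+bc))
ba*bc = 0.073*0.073 = 0.005329
ba+bc = 0.146; 2.303*icorr*(ba+bc) = 2.303*1.499×10^-4*0.146 = 5.0402076×10^-5
Rp = 0.005329 / 5.0402076×10^-5 = 105.73 ohm*cm^2

105.73 ohm*cm^2


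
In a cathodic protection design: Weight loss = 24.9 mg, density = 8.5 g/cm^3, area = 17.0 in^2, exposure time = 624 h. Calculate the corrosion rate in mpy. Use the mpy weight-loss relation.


Apply the mpy weight-loss relation: CR = 534 * W / (D * A * T)
Numerator: 534 * 24.9 = 13296.6
Denominator: 8.5 * 17.0 * 624 = 90168.0
CR = 13296.6 / 90168.0 = 0.1475 mpy

0.1475 mpy


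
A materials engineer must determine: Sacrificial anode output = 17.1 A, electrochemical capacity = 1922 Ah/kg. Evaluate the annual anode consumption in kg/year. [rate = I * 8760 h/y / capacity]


Annual consumption = current * hours per year / capacity
Rate = 17.1 * 8760 / 1922 = 77.9 kg/year

77.9 kg/year


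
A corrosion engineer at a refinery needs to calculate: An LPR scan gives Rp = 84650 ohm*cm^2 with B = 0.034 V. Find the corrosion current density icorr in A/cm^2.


Apply the Stern-Geary relation: icorr = B / Rp
icorr = 0.034 / 84650 = 4.017×10^-7 A/cm^2

4.017×10^-7 A/cm^2


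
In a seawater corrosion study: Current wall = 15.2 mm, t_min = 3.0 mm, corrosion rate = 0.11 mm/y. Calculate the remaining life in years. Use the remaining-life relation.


Apply the remaining-life relation: RL = (t_current − t_min) / CR
RL = (15.2 − 3.0) / 0.11 = 12.2 / 0.11 = 110.9 years

110.9 years


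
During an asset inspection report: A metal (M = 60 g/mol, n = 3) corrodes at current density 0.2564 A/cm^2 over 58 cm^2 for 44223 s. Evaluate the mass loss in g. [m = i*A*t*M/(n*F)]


Apply Faraday's law: m = i*A*t*M / (n*F)
Total charge passed Q = i*A*t = 0.2564*58*44223 = 657649.0776 C
m = Q*M/(n*F) = 657649.0776*60/(3*96485) = 136.322 g

136.322 g


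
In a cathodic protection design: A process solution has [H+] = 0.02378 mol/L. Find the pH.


pH = −log10[H+]
pH = −log10(0.02378) = 1.62

1.62


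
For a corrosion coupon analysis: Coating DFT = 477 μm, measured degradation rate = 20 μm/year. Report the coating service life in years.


Service life = thickness / degradation rate
Life = 477 / 20 = 23.9 years

23.9 years


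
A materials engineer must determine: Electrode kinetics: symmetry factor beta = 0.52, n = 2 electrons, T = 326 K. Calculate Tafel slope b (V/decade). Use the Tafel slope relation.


Apply the Tafel slope relation: b = 2.303*R*T/(beta*n*F)
Numerator: 2.303 * 8.314 * 326 = 6241.97
Denominator: 0.52 * 2 * 96485 = 100344.4
b = 6241.97 / 100344.4 = 0.062 V/decade

0.062 V/decade


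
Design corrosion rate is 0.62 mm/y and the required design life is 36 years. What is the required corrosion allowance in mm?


Corrosion allowance = CR × design life
CA = 0.62 * 36 = 22.32 mm

22.32 mm


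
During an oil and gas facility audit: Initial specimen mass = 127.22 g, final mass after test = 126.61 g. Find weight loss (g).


Weight loss = initial − final
WL = 127.22 − 126.61 = 0.61 g

0.61 g


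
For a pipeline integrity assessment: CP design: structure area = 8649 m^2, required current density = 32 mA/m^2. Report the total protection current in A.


I = area * current density, then convert mA → A (÷1000)
I = 8649 * 32 / 1000 = 276.77 A

276.77 A


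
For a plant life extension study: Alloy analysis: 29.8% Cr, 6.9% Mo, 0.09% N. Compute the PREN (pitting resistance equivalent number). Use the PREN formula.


Apply the PREN formula: PREN = Cr + 3.3*Mo + 16*N
PREN = 29.8 + 3.3*6.9 + 16*0.09
PREN = 29.8 + 22.77 + 1.44 = 54.01

54.01


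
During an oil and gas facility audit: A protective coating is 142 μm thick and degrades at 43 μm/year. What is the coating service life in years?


Service life = thickness / degradation rate
Life = 142 / 43 = 3.3 years

3.3 years


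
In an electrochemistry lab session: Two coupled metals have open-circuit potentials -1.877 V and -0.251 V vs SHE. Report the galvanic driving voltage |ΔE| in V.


Driving voltage is the absolute potential difference.
|ΔE| = |-1.877 − (-0.251)| = 1.626 V

1.626 V


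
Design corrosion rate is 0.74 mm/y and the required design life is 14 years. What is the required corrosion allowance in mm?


Corrosion allowance = CR × design life
CA = 0.74 * 14 = 10.36 mm

10.36 mm


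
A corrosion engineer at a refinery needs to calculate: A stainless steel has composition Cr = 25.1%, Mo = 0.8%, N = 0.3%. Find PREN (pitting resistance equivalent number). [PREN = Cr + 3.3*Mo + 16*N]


Apply the PREN formula: PREN = Cr + 3.3*Mo + 16*N
PREN = 25.1 + 3.3*0.8 + 16*0.3
PREN = 25.1 + 2.64 + 4.8 = 32.54

32.54


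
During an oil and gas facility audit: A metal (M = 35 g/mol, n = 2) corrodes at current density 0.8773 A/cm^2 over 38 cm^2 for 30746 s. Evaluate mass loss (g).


Apply Faraday's law: m = i*A*t*M / (n*F)
Total charge passed Q = i*A*t = 0.8773*38*30746 = 1024991.7004 C
m = Q*M/(n*F) = 1024991.7004*35/(2*96485) = 185.9082 g

185.9082 g


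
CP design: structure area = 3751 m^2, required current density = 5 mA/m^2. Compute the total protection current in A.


I = area * current density, then convert mA → A (÷1000)
I = 3751 * 5 / 1000 = 18.76 A

18.76 A
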